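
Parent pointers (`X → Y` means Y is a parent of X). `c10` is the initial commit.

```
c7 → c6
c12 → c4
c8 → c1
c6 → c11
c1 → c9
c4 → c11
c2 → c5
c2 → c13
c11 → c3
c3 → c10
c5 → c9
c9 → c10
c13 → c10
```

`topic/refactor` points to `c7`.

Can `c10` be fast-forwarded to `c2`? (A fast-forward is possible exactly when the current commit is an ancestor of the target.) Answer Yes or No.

Yes

A fast-forward from c10 to c2 is possible iff c10 is an ancestor of c2.
Ancestors of c2: {c10, c13, c2, c5, c9}.
c10 is among them, so fast-forward is possible.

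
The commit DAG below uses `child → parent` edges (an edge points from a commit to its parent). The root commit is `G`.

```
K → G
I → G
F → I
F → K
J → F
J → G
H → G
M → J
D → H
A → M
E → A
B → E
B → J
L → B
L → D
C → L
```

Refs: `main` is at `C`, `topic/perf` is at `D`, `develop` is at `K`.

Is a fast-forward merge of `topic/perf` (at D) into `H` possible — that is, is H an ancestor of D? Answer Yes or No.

Yes

A fast-forward from H to D is possible iff H is an ancestor of D.
Ancestors of D: {D, G, H}.
H is among them, so fast-forward is possible.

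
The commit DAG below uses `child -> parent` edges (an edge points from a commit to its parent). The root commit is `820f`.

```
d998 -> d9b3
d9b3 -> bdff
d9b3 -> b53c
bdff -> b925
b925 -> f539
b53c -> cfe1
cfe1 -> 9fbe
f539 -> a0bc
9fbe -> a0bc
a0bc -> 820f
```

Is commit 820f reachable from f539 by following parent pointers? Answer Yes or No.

Yes

Ancestors of f539 (commits reachable by following parents): {820f, a0bc, f539}.
820f is in that set, so it is an ancestor of f539.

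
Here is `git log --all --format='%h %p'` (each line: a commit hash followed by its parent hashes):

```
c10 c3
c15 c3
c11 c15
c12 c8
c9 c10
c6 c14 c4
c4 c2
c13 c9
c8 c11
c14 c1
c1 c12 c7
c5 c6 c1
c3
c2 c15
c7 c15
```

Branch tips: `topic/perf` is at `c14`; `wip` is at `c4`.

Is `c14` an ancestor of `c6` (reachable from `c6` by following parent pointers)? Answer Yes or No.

Ancestors of c6 (commits reachable by following parents): {c1, c11, c12, c14, c15, c2, c3, c4, c6, c7, c8}.
c14 is in that set, so it is an ancestor of c6.

Yes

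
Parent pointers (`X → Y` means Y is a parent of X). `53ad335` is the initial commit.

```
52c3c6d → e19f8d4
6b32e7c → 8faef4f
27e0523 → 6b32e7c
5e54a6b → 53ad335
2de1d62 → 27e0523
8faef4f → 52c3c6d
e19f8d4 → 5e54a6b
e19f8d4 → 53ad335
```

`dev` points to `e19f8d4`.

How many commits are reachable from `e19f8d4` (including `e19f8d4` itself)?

Walking parent pointers from e19f8d4: reachable set = {53ad335, 5e54a6b, e19f8d4}.
That is 3 commits.

3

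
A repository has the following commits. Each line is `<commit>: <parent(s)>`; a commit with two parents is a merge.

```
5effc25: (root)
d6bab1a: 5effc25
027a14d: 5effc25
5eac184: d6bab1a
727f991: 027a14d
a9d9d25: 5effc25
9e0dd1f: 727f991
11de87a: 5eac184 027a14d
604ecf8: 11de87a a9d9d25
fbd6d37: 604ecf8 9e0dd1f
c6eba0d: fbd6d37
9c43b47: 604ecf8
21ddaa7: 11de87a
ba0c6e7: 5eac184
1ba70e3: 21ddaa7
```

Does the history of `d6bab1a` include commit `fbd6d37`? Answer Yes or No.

Ancestors of d6bab1a: {5effc25, d6bab1a}.
fbd6d37 is not in that set, so it is not an ancestor of d6bab1a.

No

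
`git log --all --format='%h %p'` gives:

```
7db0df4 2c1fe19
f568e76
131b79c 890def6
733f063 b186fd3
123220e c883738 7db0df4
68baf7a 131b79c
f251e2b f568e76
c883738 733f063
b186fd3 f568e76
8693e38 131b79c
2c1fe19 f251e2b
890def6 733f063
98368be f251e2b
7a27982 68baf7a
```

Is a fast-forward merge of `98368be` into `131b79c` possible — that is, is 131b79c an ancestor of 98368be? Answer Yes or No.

A fast-forward from 131b79c to 98368be is possible iff 131b79c is an ancestor of 98368be.
Ancestors of 98368be: {98368be, f251e2b, f568e76}.
131b79c is not among them, so fast-forward is not possible.

No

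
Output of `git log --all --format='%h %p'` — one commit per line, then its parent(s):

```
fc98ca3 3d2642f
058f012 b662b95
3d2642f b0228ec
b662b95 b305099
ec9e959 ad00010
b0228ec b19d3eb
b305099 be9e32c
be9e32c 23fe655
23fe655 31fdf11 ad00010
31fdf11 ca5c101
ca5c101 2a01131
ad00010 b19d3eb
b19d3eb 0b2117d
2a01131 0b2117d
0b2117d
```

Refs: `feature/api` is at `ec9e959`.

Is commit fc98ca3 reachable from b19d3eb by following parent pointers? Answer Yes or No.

No

Ancestors of b19d3eb: {0b2117d, b19d3eb}.
fc98ca3 is not in that set, so it is not an ancestor of b19d3eb.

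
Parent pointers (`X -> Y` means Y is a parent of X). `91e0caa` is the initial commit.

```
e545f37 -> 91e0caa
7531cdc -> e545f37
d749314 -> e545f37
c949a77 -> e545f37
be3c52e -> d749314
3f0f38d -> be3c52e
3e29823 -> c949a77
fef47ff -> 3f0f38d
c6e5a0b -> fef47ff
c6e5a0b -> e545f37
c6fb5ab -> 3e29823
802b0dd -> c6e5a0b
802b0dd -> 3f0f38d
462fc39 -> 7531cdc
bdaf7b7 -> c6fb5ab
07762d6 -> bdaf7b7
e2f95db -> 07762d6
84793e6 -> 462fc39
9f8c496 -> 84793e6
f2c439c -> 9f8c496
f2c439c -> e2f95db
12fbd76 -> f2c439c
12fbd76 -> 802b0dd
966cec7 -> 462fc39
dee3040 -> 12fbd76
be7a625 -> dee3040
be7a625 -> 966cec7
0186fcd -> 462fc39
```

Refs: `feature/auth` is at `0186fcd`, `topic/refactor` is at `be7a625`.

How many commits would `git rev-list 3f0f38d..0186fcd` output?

Reachable from 0186fcd: {0186fcd, 462fc39, 7531cdc, 91e0caa, e545f37}.
Reachable from 3f0f38d: {3f0f38d, 91e0caa, be3c52e, d749314, e545f37}.
In 0186fcd's history but not 3f0f38d's: {0186fcd, 462fc39, 7531cdc} — 3 commits.

3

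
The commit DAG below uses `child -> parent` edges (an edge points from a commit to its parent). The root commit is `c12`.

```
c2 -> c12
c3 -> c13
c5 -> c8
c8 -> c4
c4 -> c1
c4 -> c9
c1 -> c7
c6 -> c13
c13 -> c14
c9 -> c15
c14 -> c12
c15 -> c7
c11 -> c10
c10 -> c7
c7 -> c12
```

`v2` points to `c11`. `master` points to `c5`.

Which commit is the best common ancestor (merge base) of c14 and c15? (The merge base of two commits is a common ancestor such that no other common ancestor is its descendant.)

c12

Ancestors of c14: {c12, c14}.
Ancestors of c15: {c12, c15, c7}.
Common ancestors: {c12}.
The only common ancestor is c12, so it is the merge base.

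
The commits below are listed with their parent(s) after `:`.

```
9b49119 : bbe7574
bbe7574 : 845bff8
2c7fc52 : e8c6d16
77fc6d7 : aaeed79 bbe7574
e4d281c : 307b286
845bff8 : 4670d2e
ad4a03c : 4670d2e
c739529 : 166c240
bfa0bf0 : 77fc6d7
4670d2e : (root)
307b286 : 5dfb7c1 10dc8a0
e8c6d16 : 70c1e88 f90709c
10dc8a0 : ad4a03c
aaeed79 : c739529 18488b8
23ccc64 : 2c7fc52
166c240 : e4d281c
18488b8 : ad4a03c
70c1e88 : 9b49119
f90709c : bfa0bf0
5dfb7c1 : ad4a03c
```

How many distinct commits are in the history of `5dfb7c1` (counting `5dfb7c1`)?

Walking parent pointers from 5dfb7c1: reachable set = {4670d2e, 5dfb7c1, ad4a03c}.
That is 3 commits.

3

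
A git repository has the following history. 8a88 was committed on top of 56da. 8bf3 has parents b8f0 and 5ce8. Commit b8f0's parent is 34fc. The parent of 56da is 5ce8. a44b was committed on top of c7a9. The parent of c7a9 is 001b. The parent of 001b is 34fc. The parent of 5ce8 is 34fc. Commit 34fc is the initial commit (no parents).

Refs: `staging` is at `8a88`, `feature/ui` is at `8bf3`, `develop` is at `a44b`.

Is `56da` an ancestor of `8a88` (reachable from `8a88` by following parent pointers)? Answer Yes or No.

Yes

Ancestors of 8a88 (commits reachable by following parents): {34fc, 56da, 5ce8, 8a88}.
56da is in that set, so it is an ancestor of 8a88.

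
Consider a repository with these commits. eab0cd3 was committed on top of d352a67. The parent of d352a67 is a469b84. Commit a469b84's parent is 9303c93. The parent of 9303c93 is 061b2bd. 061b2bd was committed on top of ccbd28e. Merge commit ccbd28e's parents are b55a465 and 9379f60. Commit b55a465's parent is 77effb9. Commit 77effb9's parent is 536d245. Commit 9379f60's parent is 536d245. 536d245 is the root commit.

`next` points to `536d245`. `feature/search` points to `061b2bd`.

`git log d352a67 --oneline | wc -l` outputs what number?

Walking parent pointers from d352a67: reachable set = {061b2bd, 536d245, 77effb9, 9303c93, 9379f60, a469b84, b55a465, ccbd28e, d352a67}.
That is 9 commits.

9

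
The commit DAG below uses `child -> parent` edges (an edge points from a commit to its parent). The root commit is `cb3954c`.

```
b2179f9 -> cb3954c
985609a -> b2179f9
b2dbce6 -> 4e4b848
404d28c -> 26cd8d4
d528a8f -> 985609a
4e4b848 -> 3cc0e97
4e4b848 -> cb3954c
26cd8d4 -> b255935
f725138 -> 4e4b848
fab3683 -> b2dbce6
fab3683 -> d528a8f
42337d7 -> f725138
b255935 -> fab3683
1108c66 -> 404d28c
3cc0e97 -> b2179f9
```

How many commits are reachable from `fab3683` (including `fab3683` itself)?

Walking parent pointers from fab3683: reachable set = {3cc0e97, 4e4b848, 985609a, b2179f9, b2dbce6, cb3954c, d528a8f, fab3683}.
That is 8 commits.

8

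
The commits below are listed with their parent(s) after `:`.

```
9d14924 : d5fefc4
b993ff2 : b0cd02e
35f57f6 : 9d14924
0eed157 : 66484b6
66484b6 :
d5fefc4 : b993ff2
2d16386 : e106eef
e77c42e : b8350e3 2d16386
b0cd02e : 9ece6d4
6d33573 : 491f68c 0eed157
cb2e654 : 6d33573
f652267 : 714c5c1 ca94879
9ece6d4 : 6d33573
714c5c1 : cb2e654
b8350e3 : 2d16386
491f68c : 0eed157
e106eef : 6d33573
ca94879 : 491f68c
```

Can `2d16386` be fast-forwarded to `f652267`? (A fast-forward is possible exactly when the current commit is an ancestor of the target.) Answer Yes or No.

A fast-forward from 2d16386 to f652267 is possible iff 2d16386 is an ancestor of f652267.
Ancestors of f652267: {0eed157, 491f68c, 66484b6, 6d33573, 714c5c1, ca94879, cb2e654, f652267}.
2d16386 is not among them, so fast-forward is not possible.

No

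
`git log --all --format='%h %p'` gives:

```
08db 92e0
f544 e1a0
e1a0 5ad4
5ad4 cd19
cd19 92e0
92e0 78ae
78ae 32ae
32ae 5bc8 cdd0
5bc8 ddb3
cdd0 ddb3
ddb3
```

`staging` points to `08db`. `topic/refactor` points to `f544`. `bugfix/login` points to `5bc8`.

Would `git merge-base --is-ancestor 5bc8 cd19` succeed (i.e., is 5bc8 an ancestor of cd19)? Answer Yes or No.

Ancestors of cd19 (commits reachable by following parents): {32ae, 5bc8, 78ae, 92e0, cd19, cdd0, ddb3}.
5bc8 is in that set, so it is an ancestor of cd19.

Yes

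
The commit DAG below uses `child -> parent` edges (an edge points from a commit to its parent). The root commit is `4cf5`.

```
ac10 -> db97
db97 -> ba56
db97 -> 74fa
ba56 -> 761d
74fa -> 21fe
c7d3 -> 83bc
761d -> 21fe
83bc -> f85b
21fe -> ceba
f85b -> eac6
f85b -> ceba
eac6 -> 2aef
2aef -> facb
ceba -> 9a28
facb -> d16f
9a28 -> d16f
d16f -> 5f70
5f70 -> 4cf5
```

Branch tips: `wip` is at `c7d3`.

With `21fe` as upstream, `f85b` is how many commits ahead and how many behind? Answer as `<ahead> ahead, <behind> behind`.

Reachable from f85b: {2aef, 4cf5, 5f70, 9a28, ceba, d16f, eac6, f85b, facb}.
Reachable from 21fe: {21fe, 4cf5, 5f70, 9a28, ceba, d16f}.
Only in f85b's history (ahead): {2aef, eac6, f85b, facb} — 4.
Only in 21fe's history (behind): {21fe} — 1.

4 ahead, 1 behind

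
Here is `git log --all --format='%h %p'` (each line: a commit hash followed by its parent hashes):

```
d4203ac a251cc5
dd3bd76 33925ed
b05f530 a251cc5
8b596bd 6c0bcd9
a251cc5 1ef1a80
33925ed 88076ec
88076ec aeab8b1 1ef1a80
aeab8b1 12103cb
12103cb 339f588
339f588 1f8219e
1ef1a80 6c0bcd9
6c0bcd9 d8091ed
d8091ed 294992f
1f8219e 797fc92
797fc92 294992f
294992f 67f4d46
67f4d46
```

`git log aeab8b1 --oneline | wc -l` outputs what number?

7

Walking parent pointers from aeab8b1: reachable set = {12103cb, 1f8219e, 294992f, 339f588, 67f4d46, 797fc92, aeab8b1}.
That is 7 commits.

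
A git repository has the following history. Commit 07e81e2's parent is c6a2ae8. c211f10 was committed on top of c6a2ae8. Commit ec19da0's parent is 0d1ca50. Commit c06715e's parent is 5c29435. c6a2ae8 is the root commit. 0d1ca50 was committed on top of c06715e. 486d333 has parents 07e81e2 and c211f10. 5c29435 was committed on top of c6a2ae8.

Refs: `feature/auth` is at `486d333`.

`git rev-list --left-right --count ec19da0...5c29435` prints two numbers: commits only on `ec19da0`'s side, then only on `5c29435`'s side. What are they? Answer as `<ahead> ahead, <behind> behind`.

3 ahead, 0 behind

Reachable from ec19da0: {0d1ca50, 5c29435, c06715e, c6a2ae8, ec19da0}.
Reachable from 5c29435: {5c29435, c6a2ae8}.
Only in ec19da0's history (ahead): {0d1ca50, c06715e, ec19da0} — 3.
Only in 5c29435's history (behind): {} — 0.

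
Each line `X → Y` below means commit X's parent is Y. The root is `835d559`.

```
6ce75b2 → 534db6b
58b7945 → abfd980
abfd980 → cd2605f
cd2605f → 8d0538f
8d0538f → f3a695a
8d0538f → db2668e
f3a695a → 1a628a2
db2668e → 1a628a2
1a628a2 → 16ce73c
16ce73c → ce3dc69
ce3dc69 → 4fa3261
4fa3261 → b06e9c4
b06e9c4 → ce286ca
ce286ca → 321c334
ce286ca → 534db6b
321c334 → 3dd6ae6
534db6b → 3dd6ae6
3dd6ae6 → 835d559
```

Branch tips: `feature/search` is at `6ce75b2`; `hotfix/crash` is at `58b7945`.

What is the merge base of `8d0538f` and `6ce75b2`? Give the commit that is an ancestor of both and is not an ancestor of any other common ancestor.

Ancestors of 8d0538f: {16ce73c, 1a628a2, 321c334, 3dd6ae6, 4fa3261, 534db6b, 835d559, 8d0538f, b06e9c4, ce286ca, ce3dc69, db2668e, f3a695a}.
Ancestors of 6ce75b2: {3dd6ae6, 534db6b, 6ce75b2, 835d559}.
Common ancestors: {3dd6ae6, 534db6b, 835d559}.
Among these, 534db6b is not an ancestor of any other common ancestor — it is the merge base.

534db6b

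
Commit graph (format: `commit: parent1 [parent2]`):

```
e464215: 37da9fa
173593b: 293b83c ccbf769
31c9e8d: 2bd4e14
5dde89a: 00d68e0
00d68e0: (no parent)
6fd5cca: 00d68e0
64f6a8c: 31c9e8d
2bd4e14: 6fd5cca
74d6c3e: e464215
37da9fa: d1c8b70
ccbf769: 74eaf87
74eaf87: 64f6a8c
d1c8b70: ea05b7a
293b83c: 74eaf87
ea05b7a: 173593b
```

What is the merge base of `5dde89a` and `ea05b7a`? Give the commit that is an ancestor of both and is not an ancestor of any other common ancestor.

Ancestors of 5dde89a: {00d68e0, 5dde89a}.
Ancestors of ea05b7a: {00d68e0, 173593b, 293b83c, 2bd4e14, 31c9e8d, 64f6a8c, 6fd5cca, 74eaf87, ccbf769, ea05b7a}.
Common ancestors: {00d68e0}.
The only common ancestor is 00d68e0, so it is the merge base.

00d68e0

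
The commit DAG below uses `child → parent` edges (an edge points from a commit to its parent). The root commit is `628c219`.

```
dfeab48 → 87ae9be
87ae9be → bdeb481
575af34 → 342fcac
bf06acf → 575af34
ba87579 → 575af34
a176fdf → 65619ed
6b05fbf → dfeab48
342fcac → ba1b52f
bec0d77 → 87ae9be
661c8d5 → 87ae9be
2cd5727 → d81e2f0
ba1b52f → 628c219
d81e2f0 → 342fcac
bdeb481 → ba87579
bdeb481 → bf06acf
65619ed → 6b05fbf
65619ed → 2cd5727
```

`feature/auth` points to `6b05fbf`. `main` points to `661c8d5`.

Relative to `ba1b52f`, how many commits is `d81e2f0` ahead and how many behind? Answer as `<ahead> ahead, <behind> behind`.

2 ahead, 0 behind

Reachable from d81e2f0: {342fcac, 628c219, ba1b52f, d81e2f0}.
Reachable from ba1b52f: {628c219, ba1b52f}.
Only in d81e2f0's history (ahead): {342fcac, d81e2f0} — 2.
Only in ba1b52f's history (behind): {} — 0.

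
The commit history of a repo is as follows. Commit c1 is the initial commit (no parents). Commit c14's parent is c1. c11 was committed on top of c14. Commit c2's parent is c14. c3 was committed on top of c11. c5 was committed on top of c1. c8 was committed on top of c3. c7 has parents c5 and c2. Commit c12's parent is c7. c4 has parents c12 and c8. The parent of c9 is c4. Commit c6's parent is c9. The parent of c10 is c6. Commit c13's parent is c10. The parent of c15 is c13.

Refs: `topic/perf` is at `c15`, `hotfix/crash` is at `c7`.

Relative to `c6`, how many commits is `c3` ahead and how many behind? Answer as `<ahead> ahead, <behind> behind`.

0 ahead, 8 behind

Reachable from c3: {c1, c11, c14, c3}.
Reachable from c6: {c1, c11, c12, c14, c2, c3, c4, c5, c6, c7, c8, c9}.
Only in c3's history (ahead): {} — 0.
Only in c6's history (behind): {c12, c2, c4, c5, c6, c7, c8, c9} — 8.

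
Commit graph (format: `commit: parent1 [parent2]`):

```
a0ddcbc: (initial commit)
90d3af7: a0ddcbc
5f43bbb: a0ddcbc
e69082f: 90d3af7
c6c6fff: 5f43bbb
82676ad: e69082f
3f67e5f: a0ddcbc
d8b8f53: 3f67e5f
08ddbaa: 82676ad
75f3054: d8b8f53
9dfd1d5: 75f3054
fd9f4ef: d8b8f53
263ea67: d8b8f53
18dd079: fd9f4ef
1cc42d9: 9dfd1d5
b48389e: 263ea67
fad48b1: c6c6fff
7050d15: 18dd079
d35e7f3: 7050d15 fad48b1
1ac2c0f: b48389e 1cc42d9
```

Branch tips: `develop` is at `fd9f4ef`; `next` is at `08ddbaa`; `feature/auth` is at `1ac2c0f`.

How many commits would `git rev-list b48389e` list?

Walking parent pointers from b48389e: reachable set = {263ea67, 3f67e5f, a0ddcbc, b48389e, d8b8f53}.
That is 5 commits.

5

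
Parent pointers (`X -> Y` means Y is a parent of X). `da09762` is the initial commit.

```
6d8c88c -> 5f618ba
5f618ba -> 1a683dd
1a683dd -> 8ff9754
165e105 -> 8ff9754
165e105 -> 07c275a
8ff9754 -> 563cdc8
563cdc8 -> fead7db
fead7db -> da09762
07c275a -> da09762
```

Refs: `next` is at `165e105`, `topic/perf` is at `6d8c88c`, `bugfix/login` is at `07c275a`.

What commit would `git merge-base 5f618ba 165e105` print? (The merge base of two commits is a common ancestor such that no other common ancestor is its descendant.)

Ancestors of 5f618ba: {1a683dd, 563cdc8, 5f618ba, 8ff9754, da09762, fead7db}.
Ancestors of 165e105: {07c275a, 165e105, 563cdc8, 8ff9754, da09762, fead7db}.
Common ancestors: {563cdc8, 8ff9754, da09762, fead7db}.
Among these, 8ff9754 is not an ancestor of any other common ancestor — it is the merge base.

8ff9754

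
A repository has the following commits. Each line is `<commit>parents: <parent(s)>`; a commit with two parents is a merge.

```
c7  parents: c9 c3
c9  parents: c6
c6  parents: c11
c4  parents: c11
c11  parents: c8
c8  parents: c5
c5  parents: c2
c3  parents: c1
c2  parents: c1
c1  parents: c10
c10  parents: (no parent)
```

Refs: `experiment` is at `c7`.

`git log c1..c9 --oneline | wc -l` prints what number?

6

Reachable from c9: {c1, c10, c11, c2, c5, c6, c8, c9}.
Reachable from c1: {c1, c10}.
In c9's history but not c1's: {c11, c2, c5, c6, c8, c9} — 6 commits.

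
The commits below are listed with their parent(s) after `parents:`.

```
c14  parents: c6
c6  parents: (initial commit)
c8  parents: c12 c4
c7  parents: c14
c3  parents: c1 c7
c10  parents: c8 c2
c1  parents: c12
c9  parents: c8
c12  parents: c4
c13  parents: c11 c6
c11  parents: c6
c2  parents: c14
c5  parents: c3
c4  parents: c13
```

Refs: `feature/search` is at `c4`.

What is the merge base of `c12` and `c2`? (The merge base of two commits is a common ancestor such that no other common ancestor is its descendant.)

c6

Ancestors of c12: {c11, c12, c13, c4, c6}.
Ancestors of c2: {c14, c2, c6}.
Common ancestors: {c6}.
The only common ancestor is c6, so it is the merge base.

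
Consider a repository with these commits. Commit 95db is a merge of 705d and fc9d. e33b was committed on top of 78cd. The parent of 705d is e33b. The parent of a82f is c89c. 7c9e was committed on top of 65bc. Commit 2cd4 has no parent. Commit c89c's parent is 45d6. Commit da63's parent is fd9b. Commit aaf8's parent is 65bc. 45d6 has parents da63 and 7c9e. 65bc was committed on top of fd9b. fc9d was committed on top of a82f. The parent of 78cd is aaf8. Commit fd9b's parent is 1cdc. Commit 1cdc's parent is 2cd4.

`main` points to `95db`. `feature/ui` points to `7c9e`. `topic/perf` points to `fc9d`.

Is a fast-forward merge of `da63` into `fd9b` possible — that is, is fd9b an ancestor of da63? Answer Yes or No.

A fast-forward from fd9b to da63 is possible iff fd9b is an ancestor of da63.
Ancestors of da63: {1cdc, 2cd4, da63, fd9b}.
fd9b is among them, so fast-forward is possible.

Yes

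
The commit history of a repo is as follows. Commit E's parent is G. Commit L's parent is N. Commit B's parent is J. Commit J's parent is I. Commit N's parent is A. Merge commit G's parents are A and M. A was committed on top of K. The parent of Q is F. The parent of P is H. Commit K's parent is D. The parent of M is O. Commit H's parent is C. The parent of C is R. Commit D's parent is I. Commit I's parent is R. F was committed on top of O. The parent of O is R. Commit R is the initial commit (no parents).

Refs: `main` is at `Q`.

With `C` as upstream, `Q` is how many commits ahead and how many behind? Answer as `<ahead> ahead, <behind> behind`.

Reachable from Q: {F, O, Q, R}.
Reachable from C: {C, R}.
Only in Q's history (ahead): {F, O, Q} — 3.
Only in C's history (behind): {C} — 1.

3 ahead, 1 behind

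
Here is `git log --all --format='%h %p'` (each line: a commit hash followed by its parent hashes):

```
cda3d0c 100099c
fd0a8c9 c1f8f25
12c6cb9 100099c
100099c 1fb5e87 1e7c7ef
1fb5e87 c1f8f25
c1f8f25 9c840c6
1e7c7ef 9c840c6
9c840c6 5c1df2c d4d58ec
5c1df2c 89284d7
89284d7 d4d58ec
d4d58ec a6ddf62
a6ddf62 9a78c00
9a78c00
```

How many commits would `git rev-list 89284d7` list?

Walking parent pointers from 89284d7: reachable set = {89284d7, 9a78c00, a6ddf62, d4d58ec}.
That is 4 commits.

4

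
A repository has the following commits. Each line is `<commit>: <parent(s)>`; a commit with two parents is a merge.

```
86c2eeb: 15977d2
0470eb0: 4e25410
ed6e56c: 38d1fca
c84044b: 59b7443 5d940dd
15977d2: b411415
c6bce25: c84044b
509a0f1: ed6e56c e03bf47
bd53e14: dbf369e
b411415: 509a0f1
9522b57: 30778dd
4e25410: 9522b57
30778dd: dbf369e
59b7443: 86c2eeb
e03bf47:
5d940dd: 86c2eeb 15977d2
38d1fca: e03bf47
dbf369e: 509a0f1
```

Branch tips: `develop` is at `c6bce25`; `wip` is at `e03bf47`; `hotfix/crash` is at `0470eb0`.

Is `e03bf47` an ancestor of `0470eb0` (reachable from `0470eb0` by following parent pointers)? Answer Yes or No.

Yes

Ancestors of 0470eb0 (commits reachable by following parents): {0470eb0, 30778dd, 38d1fca, 4e25410, 509a0f1, 9522b57, dbf369e, e03bf47, ed6e56c}.
e03bf47 is in that set, so it is an ancestor of 0470eb0.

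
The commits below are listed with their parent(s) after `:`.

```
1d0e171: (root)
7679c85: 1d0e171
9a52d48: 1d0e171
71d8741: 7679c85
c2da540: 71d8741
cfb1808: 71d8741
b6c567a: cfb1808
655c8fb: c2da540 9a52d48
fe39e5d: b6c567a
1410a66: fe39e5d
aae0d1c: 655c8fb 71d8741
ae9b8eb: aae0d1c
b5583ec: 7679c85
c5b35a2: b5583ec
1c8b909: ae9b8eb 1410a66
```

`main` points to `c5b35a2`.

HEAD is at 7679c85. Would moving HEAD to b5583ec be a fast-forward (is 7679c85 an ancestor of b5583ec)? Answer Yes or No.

A fast-forward from 7679c85 to b5583ec is possible iff 7679c85 is an ancestor of b5583ec.
Ancestors of b5583ec: {1d0e171, 7679c85, b5583ec}.
7679c85 is among them, so fast-forward is possible.

Yes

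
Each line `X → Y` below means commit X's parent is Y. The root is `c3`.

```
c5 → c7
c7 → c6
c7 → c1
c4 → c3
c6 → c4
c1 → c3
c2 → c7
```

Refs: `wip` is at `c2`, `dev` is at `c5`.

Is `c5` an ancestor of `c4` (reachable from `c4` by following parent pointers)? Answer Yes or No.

Ancestors of c4: {c3, c4}.
c5 is not in that set, so it is not an ancestor of c4.

No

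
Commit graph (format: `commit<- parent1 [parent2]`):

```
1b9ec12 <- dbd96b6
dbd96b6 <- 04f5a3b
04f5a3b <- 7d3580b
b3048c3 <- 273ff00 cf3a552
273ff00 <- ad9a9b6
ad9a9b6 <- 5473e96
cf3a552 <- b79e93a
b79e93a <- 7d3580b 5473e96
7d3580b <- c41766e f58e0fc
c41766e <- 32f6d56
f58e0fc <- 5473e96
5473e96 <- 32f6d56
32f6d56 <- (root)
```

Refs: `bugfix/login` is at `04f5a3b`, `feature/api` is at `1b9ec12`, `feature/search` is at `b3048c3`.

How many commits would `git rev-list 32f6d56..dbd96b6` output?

6

Reachable from dbd96b6: {04f5a3b, 32f6d56, 5473e96, 7d3580b, c41766e, dbd96b6, f58e0fc}.
Reachable from 32f6d56: {32f6d56}.
In dbd96b6's history but not 32f6d56's: {04f5a3b, 5473e96, 7d3580b, c41766e, dbd96b6, f58e0fc} — 6 commits.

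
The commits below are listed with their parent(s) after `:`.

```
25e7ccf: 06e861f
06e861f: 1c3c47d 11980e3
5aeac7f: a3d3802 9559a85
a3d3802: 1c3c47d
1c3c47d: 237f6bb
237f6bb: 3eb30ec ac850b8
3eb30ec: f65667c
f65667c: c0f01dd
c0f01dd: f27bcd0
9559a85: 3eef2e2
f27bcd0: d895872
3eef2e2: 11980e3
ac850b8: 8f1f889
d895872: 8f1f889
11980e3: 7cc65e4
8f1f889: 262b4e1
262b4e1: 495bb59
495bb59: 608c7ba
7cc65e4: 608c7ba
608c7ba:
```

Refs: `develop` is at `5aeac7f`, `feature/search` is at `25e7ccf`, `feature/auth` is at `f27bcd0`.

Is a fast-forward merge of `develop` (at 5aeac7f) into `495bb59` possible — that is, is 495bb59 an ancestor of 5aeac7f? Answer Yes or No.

A fast-forward from 495bb59 to 5aeac7f is possible iff 495bb59 is an ancestor of 5aeac7f.
Ancestors of 5aeac7f: {11980e3, 1c3c47d, 237f6bb, 262b4e1, 3eb30ec, 3eef2e2, 495bb59, 5aeac7f, 608c7ba, 7cc65e4, 8f1f889, 9559a85, a3d3802, ac850b8, c0f01dd, d895872, f27bcd0, f65667c}.
495bb59 is among them, so fast-forward is possible.

Yes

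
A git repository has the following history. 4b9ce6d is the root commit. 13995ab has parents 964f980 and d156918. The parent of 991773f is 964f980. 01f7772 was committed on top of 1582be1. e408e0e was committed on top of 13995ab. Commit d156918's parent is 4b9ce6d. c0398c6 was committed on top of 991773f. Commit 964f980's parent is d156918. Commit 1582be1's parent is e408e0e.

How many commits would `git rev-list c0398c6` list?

Walking parent pointers from c0398c6: reachable set = {4b9ce6d, 964f980, 991773f, c0398c6, d156918}.
That is 5 commits.

5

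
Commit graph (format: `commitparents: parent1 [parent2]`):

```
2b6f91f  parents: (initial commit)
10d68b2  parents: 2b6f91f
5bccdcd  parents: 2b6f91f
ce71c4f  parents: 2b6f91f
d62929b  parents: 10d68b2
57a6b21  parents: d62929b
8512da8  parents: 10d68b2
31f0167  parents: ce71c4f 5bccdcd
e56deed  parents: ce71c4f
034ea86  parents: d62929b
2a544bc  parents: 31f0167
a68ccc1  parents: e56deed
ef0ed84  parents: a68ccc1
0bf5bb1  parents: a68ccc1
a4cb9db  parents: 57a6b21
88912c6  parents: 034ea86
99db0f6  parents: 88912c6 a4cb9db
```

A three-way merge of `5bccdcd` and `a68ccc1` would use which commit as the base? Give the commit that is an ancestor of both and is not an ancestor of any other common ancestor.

2b6f91f

Ancestors of 5bccdcd: {2b6f91f, 5bccdcd}.
Ancestors of a68ccc1: {2b6f91f, a68ccc1, ce71c4f, e56deed}.
Common ancestors: {2b6f91f}.
The only common ancestor is 2b6f91f, so it is the merge base.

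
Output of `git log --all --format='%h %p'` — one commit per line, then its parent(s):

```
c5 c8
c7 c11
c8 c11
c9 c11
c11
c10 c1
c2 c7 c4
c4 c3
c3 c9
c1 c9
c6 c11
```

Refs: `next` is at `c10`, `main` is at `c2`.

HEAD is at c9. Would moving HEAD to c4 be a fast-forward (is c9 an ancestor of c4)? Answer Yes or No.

A fast-forward from c9 to c4 is possible iff c9 is an ancestor of c4.
Ancestors of c4: {c11, c3, c4, c9}.
c9 is among them, so fast-forward is possible.

Yes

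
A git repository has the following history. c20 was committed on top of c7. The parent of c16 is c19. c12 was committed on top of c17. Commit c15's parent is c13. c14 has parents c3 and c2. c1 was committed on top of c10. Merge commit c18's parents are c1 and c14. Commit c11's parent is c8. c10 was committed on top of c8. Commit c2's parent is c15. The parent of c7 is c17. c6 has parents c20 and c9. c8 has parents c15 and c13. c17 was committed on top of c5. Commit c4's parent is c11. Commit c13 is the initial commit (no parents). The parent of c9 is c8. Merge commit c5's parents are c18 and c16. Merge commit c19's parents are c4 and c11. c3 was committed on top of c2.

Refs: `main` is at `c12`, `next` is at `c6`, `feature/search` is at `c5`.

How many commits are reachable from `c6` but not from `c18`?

Reachable from c6: {c1, c10, c11, c13, c14, c15, c16, c17, c18, c19, c2, c20, c3, c4, c5, c6, c7, c8, c9}.
Reachable from c18: {c1, c10, c13, c14, c15, c18, c2, c3, c8}.
In c6's history but not c18's: {c11, c16, c17, c19, c20, c4, c5, c6, c7, c9} — 10 commits.

10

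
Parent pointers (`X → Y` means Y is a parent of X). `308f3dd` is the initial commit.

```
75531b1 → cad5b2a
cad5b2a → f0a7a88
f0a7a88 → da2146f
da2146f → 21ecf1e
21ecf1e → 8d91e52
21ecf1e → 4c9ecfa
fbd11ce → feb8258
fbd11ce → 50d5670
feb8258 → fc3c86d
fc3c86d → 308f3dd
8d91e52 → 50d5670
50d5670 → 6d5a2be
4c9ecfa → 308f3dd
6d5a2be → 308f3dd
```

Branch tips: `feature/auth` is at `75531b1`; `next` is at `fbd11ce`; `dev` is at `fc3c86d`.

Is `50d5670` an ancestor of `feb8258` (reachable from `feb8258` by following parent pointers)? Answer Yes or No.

Ancestors of feb8258: {308f3dd, fc3c86d, feb8258}.
50d5670 is not in that set, so it is not an ancestor of feb8258.

No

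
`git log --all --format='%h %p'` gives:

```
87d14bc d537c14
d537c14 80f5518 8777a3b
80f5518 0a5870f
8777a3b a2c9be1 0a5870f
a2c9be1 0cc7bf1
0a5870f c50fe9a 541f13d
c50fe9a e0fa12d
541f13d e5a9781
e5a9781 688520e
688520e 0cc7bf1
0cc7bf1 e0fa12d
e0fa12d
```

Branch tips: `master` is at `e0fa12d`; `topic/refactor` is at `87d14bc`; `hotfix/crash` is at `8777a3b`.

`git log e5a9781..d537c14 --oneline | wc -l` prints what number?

Reachable from d537c14: {0a5870f, 0cc7bf1, 541f13d, 688520e, 80f5518, 8777a3b, a2c9be1, c50fe9a, d537c14, e0fa12d, e5a9781}.
Reachable from e5a9781: {0cc7bf1, 688520e, e0fa12d, e5a9781}.
In d537c14's history but not e5a9781's: {0a5870f, 541f13d, 80f5518, 8777a3b, a2c9be1, c50fe9a, d537c14} — 7 commits.

7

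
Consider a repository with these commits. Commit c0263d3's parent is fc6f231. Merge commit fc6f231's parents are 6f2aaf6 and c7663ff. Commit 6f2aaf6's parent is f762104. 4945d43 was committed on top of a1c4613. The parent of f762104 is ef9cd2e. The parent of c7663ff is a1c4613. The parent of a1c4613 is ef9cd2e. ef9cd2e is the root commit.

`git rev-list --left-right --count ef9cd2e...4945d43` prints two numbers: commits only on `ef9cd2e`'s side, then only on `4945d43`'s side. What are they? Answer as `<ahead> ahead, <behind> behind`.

Reachable from ef9cd2e: {ef9cd2e}.
Reachable from 4945d43: {4945d43, a1c4613, ef9cd2e}.
Only in ef9cd2e's history (ahead): {} — 0.
Only in 4945d43's history (behind): {4945d43, a1c4613} — 2.

0 ahead, 2 behind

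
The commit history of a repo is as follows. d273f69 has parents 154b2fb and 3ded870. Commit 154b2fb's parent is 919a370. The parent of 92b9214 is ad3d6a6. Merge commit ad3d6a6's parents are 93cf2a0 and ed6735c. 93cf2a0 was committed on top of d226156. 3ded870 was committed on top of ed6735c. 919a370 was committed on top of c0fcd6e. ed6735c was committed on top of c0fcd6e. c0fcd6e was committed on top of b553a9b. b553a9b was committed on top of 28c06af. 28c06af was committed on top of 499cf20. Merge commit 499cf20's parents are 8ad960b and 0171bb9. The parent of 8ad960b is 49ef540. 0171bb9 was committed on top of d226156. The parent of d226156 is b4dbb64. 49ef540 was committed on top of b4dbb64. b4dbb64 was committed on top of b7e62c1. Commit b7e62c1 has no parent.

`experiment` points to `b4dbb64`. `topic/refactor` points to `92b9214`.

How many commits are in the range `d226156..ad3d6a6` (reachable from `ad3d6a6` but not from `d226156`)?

10

Reachable from ad3d6a6: {0171bb9, 28c06af, 499cf20, 49ef540, 8ad960b, 93cf2a0, ad3d6a6, b4dbb64, b553a9b, b7e62c1, c0fcd6e, d226156, ed6735c}.
Reachable from d226156: {b4dbb64, b7e62c1, d226156}.
In ad3d6a6's history but not d226156's: {0171bb9, 28c06af, 499cf20, 49ef540, 8ad960b, 93cf2a0, ad3d6a6, b553a9b, c0fcd6e, ed6735c} — 10 commits.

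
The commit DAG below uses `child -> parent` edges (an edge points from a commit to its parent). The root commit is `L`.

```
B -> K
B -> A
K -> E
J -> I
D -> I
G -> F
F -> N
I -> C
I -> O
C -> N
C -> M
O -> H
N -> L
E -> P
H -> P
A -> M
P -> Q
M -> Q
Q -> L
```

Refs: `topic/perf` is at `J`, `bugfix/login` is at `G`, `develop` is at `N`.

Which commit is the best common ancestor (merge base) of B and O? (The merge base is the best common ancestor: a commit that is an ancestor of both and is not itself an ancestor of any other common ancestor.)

P

Ancestors of B: {A, B, E, K, L, M, P, Q}.
Ancestors of O: {H, L, O, P, Q}.
Common ancestors: {L, P, Q}.
Among these, P is not an ancestor of any other common ancestor — it is the merge base.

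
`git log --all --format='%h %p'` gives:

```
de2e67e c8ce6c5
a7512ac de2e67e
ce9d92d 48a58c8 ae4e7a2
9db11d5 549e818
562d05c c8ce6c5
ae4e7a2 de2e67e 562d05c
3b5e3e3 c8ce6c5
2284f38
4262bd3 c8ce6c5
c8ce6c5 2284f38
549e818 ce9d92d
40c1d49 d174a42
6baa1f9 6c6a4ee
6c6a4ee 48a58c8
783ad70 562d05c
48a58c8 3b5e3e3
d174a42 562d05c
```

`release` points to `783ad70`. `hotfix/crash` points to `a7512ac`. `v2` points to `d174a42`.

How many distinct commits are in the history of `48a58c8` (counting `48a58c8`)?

Walking parent pointers from 48a58c8: reachable set = {2284f38, 3b5e3e3, 48a58c8, c8ce6c5}.
That is 4 commits.

4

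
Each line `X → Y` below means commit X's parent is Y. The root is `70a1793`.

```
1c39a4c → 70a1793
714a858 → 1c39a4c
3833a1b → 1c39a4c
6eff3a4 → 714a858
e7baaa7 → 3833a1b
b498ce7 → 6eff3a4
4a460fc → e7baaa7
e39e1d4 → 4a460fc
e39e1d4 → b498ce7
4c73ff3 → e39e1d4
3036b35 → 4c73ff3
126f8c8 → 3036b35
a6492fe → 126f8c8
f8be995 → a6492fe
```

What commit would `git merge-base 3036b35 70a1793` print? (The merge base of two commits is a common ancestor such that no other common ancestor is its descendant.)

70a1793

Ancestors of 3036b35: {1c39a4c, 3036b35, 3833a1b, 4a460fc, 4c73ff3, 6eff3a4, 70a1793, 714a858, b498ce7, e39e1d4, e7baaa7}.
Ancestors of 70a1793: {70a1793}.
Common ancestors: {70a1793}.
The only common ancestor is 70a1793, so it is the merge base.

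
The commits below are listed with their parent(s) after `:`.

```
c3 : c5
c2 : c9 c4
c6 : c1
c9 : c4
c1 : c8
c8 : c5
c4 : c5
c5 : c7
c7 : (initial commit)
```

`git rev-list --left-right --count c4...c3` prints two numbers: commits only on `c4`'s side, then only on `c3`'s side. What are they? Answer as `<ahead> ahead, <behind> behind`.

1 ahead, 1 behind

Reachable from c4: {c4, c5, c7}.
Reachable from c3: {c3, c5, c7}.
Only in c4's history (ahead): {c4} — 1.
Only in c3's history (behind): {c3} — 1.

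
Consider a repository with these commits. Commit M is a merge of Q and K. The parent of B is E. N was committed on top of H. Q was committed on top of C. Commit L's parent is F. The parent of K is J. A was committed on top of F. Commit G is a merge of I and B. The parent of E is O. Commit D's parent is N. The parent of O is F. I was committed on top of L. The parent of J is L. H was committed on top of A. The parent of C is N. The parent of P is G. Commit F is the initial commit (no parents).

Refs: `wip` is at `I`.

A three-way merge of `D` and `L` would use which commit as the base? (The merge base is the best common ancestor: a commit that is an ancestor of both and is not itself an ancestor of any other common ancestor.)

Ancestors of D: {A, D, F, H, N}.
Ancestors of L: {F, L}.
Common ancestors: {F}.
The only common ancestor is F, so it is the merge base.

F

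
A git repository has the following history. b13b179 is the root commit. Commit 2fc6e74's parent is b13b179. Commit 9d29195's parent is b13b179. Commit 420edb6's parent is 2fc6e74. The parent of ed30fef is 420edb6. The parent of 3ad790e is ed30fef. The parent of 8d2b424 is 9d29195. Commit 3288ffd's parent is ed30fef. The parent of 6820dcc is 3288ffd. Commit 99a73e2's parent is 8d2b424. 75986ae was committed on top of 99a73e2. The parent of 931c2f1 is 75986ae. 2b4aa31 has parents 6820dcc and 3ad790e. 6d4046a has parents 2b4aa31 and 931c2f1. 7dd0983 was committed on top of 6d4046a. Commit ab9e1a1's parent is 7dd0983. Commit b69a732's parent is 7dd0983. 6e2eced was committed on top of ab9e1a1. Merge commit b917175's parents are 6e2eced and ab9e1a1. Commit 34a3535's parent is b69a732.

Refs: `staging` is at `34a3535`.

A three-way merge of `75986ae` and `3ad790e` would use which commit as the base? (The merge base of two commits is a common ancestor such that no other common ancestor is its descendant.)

b13b179

Ancestors of 75986ae: {75986ae, 8d2b424, 99a73e2, 9d29195, b13b179}.
Ancestors of 3ad790e: {2fc6e74, 3ad790e, 420edb6, b13b179, ed30fef}.
Common ancestors: {b13b179}.
The only common ancestor is b13b179, so it is the merge base.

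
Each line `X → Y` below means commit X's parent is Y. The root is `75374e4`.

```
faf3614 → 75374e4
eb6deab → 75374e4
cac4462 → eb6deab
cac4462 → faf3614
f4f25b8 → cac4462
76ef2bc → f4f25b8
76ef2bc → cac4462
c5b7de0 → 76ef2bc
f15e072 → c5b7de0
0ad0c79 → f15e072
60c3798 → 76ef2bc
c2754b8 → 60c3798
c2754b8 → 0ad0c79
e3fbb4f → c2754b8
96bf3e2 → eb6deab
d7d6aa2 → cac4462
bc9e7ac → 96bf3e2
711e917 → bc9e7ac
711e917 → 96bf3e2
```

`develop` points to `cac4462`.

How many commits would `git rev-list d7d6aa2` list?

Walking parent pointers from d7d6aa2: reachable set = {75374e4, cac4462, d7d6aa2, eb6deab, faf3614}.
That is 5 commits.

5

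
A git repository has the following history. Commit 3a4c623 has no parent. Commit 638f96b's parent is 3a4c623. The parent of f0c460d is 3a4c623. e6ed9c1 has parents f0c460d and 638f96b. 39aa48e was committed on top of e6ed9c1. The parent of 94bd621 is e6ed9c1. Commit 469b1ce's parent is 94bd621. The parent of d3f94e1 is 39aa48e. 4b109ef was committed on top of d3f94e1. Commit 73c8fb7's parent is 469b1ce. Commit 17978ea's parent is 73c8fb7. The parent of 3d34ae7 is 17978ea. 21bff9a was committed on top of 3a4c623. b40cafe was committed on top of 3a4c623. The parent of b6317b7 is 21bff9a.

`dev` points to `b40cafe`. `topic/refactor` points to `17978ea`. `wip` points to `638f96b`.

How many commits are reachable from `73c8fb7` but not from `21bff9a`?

6

Reachable from 73c8fb7: {3a4c623, 469b1ce, 638f96b, 73c8fb7, 94bd621, e6ed9c1, f0c460d}.
Reachable from 21bff9a: {21bff9a, 3a4c623}.
In 73c8fb7's history but not 21bff9a's: {469b1ce, 638f96b, 73c8fb7, 94bd621, e6ed9c1, f0c460d} — 6 commits.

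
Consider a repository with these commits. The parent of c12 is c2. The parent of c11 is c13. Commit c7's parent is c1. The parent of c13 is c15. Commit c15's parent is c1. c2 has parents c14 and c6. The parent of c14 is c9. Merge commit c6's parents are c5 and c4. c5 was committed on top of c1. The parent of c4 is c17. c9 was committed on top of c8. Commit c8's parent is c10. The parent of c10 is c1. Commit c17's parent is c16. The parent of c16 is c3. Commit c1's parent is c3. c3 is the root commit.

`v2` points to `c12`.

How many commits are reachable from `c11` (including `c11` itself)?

Walking parent pointers from c11: reachable set = {c1, c11, c13, c15, c3}.
That is 5 commits.

5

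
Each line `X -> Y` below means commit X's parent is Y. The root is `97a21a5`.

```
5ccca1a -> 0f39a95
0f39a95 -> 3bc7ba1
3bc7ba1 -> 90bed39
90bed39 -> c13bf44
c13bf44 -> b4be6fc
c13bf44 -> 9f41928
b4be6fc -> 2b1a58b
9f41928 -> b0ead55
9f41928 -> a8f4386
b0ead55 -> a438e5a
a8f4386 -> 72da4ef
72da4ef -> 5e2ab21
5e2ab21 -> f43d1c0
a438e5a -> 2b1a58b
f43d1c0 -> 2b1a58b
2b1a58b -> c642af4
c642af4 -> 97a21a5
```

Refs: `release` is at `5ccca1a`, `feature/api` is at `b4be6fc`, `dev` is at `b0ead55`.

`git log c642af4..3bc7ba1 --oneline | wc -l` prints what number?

Reachable from 3bc7ba1: {2b1a58b, 3bc7ba1, 5e2ab21, 72da4ef, 90bed39, 97a21a5, 9f41928, a438e5a, a8f4386, b0ead55, b4be6fc, c13bf44, c642af4, f43d1c0}.
Reachable from c642af4: {97a21a5, c642af4}.
In 3bc7ba1's history but not c642af4's: {2b1a58b, 3bc7ba1, 5e2ab21, 72da4ef, 90bed39, 9f41928, a438e5a, a8f4386, b0ead55, b4be6fc, c13bf44, f43d1c0} — 12 commits.

12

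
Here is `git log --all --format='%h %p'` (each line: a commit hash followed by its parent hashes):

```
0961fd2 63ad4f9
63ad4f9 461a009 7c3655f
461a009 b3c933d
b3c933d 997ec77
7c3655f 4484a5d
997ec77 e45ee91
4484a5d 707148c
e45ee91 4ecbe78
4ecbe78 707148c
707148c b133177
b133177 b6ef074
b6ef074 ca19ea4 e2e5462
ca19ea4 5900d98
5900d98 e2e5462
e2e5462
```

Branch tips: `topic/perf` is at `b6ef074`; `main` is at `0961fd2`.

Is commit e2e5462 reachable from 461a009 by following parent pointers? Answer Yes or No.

Yes

Ancestors of 461a009 (commits reachable by following parents): {461a009, 4ecbe78, 5900d98, 707148c, 997ec77, b133177, b3c933d, b6ef074, ca19ea4, e2e5462, e45ee91}.
e2e5462 is in that set, so it is an ancestor of 461a009.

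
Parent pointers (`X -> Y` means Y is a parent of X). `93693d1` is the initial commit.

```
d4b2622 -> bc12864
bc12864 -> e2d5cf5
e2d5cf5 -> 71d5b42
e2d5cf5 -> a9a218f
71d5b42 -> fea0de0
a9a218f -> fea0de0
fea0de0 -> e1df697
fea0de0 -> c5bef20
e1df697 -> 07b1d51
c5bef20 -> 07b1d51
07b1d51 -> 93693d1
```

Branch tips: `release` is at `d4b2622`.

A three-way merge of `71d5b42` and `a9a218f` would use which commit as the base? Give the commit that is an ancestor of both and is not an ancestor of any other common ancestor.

Ancestors of 71d5b42: {07b1d51, 71d5b42, 93693d1, c5bef20, e1df697, fea0de0}.
Ancestors of a9a218f: {07b1d51, 93693d1, a9a218f, c5bef20, e1df697, fea0de0}.
Common ancestors: {07b1d51, 93693d1, c5bef20, e1df697, fea0de0}.
Among these, fea0de0 is not an ancestor of any other common ancestor — it is the merge base.

fea0de0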